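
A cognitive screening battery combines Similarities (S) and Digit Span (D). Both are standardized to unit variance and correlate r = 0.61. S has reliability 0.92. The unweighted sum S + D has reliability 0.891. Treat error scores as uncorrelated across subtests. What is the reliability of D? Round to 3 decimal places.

0.729

Var(S+D) = 2 + 2·0.61 = 3.220.
True-score variance = ρ_S + ρ_D + 2·0.61, so 0.891 = (0.92 + ρ_D + 1.22) / 3.220.
ρ_D = 0.891·3.220 − 0.92 − 1.22 = 0.729.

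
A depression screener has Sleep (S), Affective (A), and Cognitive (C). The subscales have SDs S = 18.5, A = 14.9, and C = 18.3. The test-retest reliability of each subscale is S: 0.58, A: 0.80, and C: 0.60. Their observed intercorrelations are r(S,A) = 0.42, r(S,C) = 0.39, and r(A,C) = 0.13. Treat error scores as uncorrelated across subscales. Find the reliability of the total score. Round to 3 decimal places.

0.780

Var(S+A+C) = 18.5² + 14.9² + 18.3² + 2·[18.5·14.9·0.42 + 18.5·18.3·0.39 + 14.9·18.3·0.13] = 899.15 + 566.509 = 1465.66.
Under uncorrelated errors the observed covariances equal the true-score covariances, so only the own-variance terms attenuate.
True-score variance = [18.5²·0.58 + 14.9²·0.80 + 18.3²·0.60] + 566.509 = 577.047 + 566.509 = 1143.56.
Reliability = 1143.56 / 1465.66 = 0.780.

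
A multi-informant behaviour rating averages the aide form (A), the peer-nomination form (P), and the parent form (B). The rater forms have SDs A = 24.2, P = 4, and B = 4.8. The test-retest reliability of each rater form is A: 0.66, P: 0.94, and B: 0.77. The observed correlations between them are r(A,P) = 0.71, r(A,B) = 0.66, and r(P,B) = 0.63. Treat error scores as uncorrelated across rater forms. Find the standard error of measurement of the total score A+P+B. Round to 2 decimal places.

Var(total) = 624.68 + 314.979 = 939.659.
True-score variance = 419.303 + 314.979 = 734.282, so reliability = 0.7814.
Error variance = 939.659 − 734.282 = 205.377; SEM = √205.377 = 14.33.

14.33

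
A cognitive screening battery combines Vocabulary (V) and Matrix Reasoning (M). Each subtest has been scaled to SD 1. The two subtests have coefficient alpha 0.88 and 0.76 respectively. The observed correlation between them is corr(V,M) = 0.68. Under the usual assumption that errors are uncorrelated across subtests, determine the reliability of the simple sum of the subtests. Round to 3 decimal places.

0.893

Var(V+M) = 2 + 2·[0.68] = 2 + 1.36 = 3.36.
With uncorrelated errors the cross-covariances are all true-score covariance, so they carry over unchanged; only the diagonal terms shrink to ρᵢσᵢ².
True-score variance = [0.88 + 0.76] + 1.36 = 1.64 + 1.36 = 3.
Reliability = 3 / 3.36 = 0.893.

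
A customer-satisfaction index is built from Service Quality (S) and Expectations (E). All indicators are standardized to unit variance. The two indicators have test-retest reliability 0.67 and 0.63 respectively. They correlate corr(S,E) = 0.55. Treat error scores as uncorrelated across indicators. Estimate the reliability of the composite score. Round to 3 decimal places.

0.774

Var(S+E) = 2 + 2·[0.55] = 2 + 1.1 = 3.1.
With uncorrelated errors the cross-covariances are all true-score covariance, so they carry over unchanged; only the diagonal terms shrink to ρᵢσᵢ².
True-score variance = [0.67 + 0.63] + 1.1 = 1.3 + 1.1 = 2.4.
Reliability = 2.4 / 3.1 = 0.774.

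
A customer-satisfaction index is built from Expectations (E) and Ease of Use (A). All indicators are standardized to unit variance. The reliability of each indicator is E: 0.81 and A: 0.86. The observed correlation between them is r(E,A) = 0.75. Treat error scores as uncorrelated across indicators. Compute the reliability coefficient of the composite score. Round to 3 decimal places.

Var(E+A) = 2 + 2·[0.75] = 2 + 1.5 = 3.5.
Because errors are independent across components, Cov(Tᵢ,Tⱼ) = Cov(Xᵢ,Xⱼ); the off-diagonal part of the true-score variance is the same as above.
True-score variance = [0.81 + 0.86] + 1.5 = 1.67 + 1.5 = 3.17.
Reliability = 3.17 / 3.5 = 0.906.

0.906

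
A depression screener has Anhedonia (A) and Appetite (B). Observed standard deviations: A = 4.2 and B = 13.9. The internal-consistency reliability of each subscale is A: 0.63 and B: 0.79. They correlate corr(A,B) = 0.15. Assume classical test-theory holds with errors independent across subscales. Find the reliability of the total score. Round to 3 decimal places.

Var(A+B) = 4.2² + 13.9² + 2·[4.2·13.9·0.15] = 210.85 + 17.514 = 228.364.
Because errors are independent across components, Cov(Tᵢ,Tⱼ) = Cov(Xᵢ,Xⱼ); the off-diagonal part of the true-score variance is the same as above.
True-score variance = [4.2²·0.63 + 13.9²·0.79] + 17.514 = 163.749 + 17.514 = 181.263.
Reliability = 181.263 / 228.364 = 0.794.

0.794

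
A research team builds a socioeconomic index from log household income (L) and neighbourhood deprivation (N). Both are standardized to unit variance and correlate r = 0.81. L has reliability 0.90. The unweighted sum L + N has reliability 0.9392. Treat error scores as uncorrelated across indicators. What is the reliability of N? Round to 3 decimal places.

0.880

Var(L+N) = 2 + 2·0.81 = 3.620.
True-score variance = ρ_L + ρ_N + 2·0.81, so 0.9392 = (0.90 + ρ_N + 1.62) / 3.620.
ρ_N = 0.9392·3.620 − 0.90 − 1.62 = 0.880.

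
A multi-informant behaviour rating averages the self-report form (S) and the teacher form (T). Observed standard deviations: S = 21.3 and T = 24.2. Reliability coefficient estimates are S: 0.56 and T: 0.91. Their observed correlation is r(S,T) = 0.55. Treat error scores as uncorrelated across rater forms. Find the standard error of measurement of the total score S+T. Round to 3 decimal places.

Var(total) = 1039.33 + 567.006 = 1606.34.
True-score variance = 786.999 + 567.006 = 1354, so reliability = 0.8429.
Error variance = 1606.34 − 1354 = 252.331; SEM = √252.331 = 15.885.

15.885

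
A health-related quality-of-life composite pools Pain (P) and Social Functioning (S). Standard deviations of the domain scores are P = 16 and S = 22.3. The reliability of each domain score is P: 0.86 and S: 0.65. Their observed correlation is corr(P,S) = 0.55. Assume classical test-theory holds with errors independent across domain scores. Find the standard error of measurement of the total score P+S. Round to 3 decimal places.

Var(total) = 753.29 + 392.48 = 1145.77.
True-score variance = 543.399 + 392.48 = 935.879, so reliability = 0.8168.
Error variance = 1145.77 − 935.879 = 209.891; SEM = √209.891 = 14.488.

14.488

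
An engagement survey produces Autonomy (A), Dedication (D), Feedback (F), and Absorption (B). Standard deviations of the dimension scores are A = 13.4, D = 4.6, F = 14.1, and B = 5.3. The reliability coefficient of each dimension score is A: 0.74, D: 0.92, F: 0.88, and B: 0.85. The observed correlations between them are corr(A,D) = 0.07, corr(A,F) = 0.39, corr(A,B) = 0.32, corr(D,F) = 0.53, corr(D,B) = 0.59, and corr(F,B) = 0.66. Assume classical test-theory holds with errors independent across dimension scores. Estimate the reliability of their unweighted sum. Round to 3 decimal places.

Var(A+D+F+B) = 13.4² + 4.6² + 14.1² + 5.3² + 2·[13.4·4.6·0.07 + 13.4·14.1·0.39 + 13.4·5.3·0.32 + 4.6·14.1·0.53 + 4.6·5.3·0.59 + 14.1·5.3·0.66] = 427.62 + 397.619 = 825.239.
Under uncorrelated errors the observed covariances equal the true-score covariances, so only the own-variance terms attenuate.
True-score variance = [13.4²·0.74 + 4.6²·0.92 + 14.1²·0.88 + 5.3²·0.85] + 397.619 = 351.171 + 397.619 = 748.79.
Reliability = 748.79 / 825.239 = 0.907.

0.907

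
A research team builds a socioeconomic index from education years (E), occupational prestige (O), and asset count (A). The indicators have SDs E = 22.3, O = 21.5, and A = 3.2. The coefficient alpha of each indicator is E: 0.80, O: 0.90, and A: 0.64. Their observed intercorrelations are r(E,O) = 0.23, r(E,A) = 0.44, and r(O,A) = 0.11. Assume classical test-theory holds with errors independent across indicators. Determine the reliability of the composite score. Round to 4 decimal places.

0.8822

Var(E+O+A) = 22.3² + 21.5² + 3.2² + 2·[22.3·21.5·0.23 + 22.3·3.2·0.44 + 21.5·3.2·0.11] = 969.78 + 298.48 = 1268.26.
Because errors are independent across components, Cov(Tᵢ,Tⱼ) = Cov(Xᵢ,Xⱼ); the off-diagonal part of the true-score variance is the same as above.
True-score variance = [22.3²·0.80 + 21.5²·0.90 + 3.2²·0.64] + 298.48 = 820.411 + 298.48 = 1118.89.
Reliability = 1118.89 / 1268.26 = 0.8822.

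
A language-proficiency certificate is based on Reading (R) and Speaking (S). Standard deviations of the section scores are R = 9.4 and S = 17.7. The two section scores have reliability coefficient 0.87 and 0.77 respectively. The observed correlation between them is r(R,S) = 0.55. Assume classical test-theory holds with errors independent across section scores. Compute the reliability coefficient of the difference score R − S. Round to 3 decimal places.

0.618

Var(R−S) = 9.4² + 17.7² − 2·9.4·17.7·0.55 = 401.65 − 183.018 = 218.632.
Under uncorrelated errors the observed covariances equal the true-score covariances, so only the own-variance terms attenuate.
True-score variance = [9.4²·0.87 + 17.7²·0.77] − 183.018 = 318.106 − 183.018 = 135.088.
Reliability = 135.088 / 218.632 = 0.618.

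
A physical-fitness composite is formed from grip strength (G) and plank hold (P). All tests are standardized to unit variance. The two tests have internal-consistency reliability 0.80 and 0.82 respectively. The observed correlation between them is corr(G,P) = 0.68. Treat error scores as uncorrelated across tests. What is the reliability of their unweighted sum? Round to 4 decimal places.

0.8869

Var(G+P) = 2 + 2·[0.68] = 2 + 1.36 = 3.36.
With uncorrelated errors the cross-covariances are all true-score covariance, so they carry over unchanged; only the diagonal terms shrink to ρᵢσᵢ².
True-score variance = [0.80 + 0.82] + 1.36 = 1.62 + 1.36 = 2.98.
Reliability = 2.98 / 3.36 = 0.8869.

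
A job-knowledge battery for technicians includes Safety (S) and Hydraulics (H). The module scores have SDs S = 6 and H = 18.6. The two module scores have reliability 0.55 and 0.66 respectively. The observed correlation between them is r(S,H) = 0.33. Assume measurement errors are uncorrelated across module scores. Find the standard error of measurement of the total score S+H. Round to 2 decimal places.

Var(total) = 381.96 + 73.656 = 455.616.
True-score variance = 248.134 + 73.656 = 321.79, so reliability = 0.7063.
Error variance = 455.616 − 321.79 = 133.826; SEM = √133.826 = 11.57.

11.57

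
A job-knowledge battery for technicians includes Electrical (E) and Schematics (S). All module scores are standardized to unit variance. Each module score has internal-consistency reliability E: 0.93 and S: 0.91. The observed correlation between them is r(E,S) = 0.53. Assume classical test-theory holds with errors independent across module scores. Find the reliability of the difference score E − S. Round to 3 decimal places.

0.830

Var(E−S) = 1 + 1 − 2·0.53 = 2 − 1.06 = 0.94.
Because errors are independent across components, Cov(Tᵢ,Tⱼ) = Cov(Xᵢ,Xⱼ); the off-diagonal part of the true-score variance is the same as above.
True-score variance = [0.93 + 0.91] − 1.06 = 1.84 − 1.06 = 0.78.
Reliability = 0.78 / 0.94 = 0.830.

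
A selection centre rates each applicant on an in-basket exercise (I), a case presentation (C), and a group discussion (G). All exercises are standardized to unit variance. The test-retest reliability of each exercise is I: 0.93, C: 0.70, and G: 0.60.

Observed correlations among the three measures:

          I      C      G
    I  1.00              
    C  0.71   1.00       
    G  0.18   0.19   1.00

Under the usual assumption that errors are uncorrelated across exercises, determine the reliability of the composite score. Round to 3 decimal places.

Var(I+C+G) = 3 + 2·[0.71 + 0.18 + 0.19] = 3 + 2.16 = 5.16.
With uncorrelated errors the cross-covariances are all true-score covariance, so they carry over unchanged; only the diagonal terms shrink to ρᵢσᵢ².
True-score variance = [0.93 + 0.70 + 0.60] + 2.16 = 2.23 + 2.16 = 4.39.
Reliability = 4.39 / 5.16 = 0.851.

0.851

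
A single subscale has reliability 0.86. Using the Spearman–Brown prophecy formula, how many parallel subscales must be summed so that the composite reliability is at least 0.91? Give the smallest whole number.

2

k ≥ ρ*(1−ρ₁)/(ρ₁(1−ρ*)) = 0.91·0.14 / (0.86·0.09) = 1.646.
Smallest integer k = 2.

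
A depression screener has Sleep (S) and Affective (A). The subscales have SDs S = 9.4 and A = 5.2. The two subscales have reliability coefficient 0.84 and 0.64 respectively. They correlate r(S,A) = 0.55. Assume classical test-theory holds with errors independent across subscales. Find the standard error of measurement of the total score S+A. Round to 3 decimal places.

4.886

Var(total) = 115.4 + 53.768 = 169.168.
True-score variance = 91.528 + 53.768 = 145.296, so reliability = 0.8589.
Error variance = 169.168 − 145.296 = 23.872; SEM = √23.872 = 4.886.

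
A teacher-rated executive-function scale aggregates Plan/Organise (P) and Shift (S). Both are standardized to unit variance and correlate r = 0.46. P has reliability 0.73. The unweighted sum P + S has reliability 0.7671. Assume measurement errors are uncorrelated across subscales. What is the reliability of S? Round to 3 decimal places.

0.590

Var(P+S) = 2 + 2·0.46 = 2.920.
True-score variance = ρ_P + ρ_S + 2·0.46, so 0.7671 = (0.73 + ρ_S + 0.92) / 2.920.
ρ_S = 0.7671·2.920 − 0.73 − 0.92 = 0.590.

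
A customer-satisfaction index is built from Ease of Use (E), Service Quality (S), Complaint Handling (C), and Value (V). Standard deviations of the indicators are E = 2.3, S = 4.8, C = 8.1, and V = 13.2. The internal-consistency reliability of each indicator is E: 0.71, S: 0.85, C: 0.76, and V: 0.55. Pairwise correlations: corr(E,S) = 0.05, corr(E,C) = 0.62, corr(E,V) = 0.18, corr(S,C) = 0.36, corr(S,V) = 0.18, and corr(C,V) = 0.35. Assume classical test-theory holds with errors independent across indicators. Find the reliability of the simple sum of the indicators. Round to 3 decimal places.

0.769

Var(E+S+C+V) = 2.3² + 4.8² + 8.1² + 13.2² + 2·[2.3·4.8·0.05 + 2.3·8.1·0.62 + 2.3·13.2·0.18 + 4.8·8.1·0.36 + 4.8·13.2·0.18 + 8.1·13.2·0.35] = 268.18 + 160.782 = 428.962.
Because errors are independent across components, Cov(Tᵢ,Tⱼ) = Cov(Xᵢ,Xⱼ); the off-diagonal part of the true-score variance is the same as above.
True-score variance = [2.3²·0.71 + 4.8²·0.85 + 8.1²·0.76 + 13.2²·0.55] + 160.782 = 169.035 + 160.782 = 329.817.
Reliability = 329.817 / 428.962 = 0.769.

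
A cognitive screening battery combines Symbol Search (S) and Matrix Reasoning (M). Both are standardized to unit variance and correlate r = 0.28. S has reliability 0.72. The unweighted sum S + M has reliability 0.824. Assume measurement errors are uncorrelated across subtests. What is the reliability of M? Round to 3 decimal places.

Var(S+M) = 2 + 2·0.28 = 2.560.
True-score variance = ρ_S + ρ_M + 2·0.28, so 0.824 = (0.72 + ρ_M + 0.56) / 2.560.
ρ_M = 0.824·2.560 − 0.72 − 0.56 = 0.829.

0.829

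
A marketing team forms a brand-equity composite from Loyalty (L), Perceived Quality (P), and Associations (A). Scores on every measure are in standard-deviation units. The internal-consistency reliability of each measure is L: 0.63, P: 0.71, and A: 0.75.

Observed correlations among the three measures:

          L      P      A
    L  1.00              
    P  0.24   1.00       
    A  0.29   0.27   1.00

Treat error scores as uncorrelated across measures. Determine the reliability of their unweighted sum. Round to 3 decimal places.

Var(L+P+A) = 3 + 2·[0.24 + 0.29 + 0.27] = 3 + 1.6 = 4.6.
With uncorrelated errors the cross-covariances are all true-score covariance, so they carry over unchanged; only the diagonal terms shrink to ρᵢσᵢ².
True-score variance = [0.63 + 0.71 + 0.75] + 1.6 = 2.09 + 1.6 = 3.69.
Reliability = 3.69 / 4.6 = 0.802.

0.802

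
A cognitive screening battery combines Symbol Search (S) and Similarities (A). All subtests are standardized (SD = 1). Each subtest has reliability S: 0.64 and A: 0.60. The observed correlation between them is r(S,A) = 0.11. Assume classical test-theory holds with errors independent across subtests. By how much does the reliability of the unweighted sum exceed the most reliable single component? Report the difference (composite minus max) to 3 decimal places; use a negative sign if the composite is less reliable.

0.018

Var(sum) = 2 + 0.22 = 2.22; true-score variance = 1.24 + 0.22 = 1.46; composite reliability = 0.6577.
Max component reliability = 0.6400.
Difference = 0.6577 − 0.6400 = 0.018.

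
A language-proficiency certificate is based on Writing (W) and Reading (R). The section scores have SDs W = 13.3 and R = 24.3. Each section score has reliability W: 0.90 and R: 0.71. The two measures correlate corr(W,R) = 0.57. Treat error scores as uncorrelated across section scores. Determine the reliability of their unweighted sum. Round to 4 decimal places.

Var(W+R) = 13.3² + 24.3² + 2·[13.3·24.3·0.57] = 767.38 + 368.437 = 1135.82.
Because errors are independent across components, Cov(Tᵢ,Tⱼ) = Cov(Xᵢ,Xⱼ); the off-diagonal part of the true-score variance is the same as above.
True-score variance = [13.3²·0.90 + 24.3²·0.71] + 368.437 = 578.449 + 368.437 = 946.886.
Reliability = 946.886 / 1135.82 = 0.8337.

0.8337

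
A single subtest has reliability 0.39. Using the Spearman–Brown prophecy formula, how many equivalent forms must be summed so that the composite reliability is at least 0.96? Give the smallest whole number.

k ≥ ρ*(1−ρ₁)/(ρ₁(1−ρ*)) = 0.96·0.61 / (0.39·0.04) = 37.538.
Smallest integer k = 38.

38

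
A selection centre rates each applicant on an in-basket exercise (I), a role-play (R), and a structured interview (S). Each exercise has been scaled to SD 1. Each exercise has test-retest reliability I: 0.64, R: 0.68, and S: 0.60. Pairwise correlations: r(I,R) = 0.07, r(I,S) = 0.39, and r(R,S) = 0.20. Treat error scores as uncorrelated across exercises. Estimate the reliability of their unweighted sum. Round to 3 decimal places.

0.750

Var(I+R+S) = 3 + 2·[0.07 + 0.39 + 0.20] = 3 + 1.32 = 4.32.
With uncorrelated errors the cross-covariances are all true-score covariance, so they carry over unchanged; only the diagonal terms shrink to ρᵢσᵢ².
True-score variance = [0.64 + 0.68 + 0.60] + 1.32 = 1.92 + 1.32 = 3.24.
Reliability = 3.24 / 4.32 = 0.750.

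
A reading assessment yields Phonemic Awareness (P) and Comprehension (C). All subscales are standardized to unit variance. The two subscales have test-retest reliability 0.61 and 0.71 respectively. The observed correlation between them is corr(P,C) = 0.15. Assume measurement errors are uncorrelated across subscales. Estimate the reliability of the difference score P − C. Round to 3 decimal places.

0.600

Var(P−C) = 1 + 1 − 2·0.15 = 2 − 0.3 = 1.7.
With uncorrelated errors the cross-covariances are all true-score covariance, so they carry over unchanged; only the diagonal terms shrink to ρᵢσᵢ².
True-score variance = [0.61 + 0.71] − 0.3 = 1.32 − 0.3 = 1.02.
Reliability = 1.02 / 1.7 = 0.600.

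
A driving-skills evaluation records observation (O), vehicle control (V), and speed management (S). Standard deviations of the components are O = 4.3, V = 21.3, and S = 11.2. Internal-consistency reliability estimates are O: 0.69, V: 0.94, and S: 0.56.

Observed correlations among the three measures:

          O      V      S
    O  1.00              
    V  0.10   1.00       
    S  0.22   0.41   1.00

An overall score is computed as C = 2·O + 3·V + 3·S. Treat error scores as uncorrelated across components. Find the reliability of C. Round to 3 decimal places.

Var(C) = 2²·4.3² + 3²·21.3² + 3²·11.2² + 2·[6·4.3·21.3·0.10 + 6·4.3·11.2·0.22 + 9·21.3·11.2·0.41] = 5286.13 + 1997.62 = 7283.75.
Because errors are independent across components, Cov(Tᵢ,Tⱼ) = Cov(Xᵢ,Xⱼ); the off-diagonal part of the true-score variance is the same as above.
True-score variance = [2²·4.3²·0.69 + 3²·21.3²·0.94 + 3²·11.2²·0.56] + 1997.62 = 4521.47 + 1997.62 = 6519.09.
Reliability = 6519.09 / 7283.75 = 0.895.

0.895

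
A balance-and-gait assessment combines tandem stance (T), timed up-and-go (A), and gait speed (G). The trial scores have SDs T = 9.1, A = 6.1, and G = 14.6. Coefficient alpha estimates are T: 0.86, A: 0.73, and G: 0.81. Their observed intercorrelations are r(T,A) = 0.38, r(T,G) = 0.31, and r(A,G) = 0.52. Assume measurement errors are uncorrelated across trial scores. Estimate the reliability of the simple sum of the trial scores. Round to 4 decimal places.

Var(T+A+G) = 9.1² + 6.1² + 14.6² + 2·[9.1·6.1·0.38 + 9.1·14.6·0.31 + 6.1·14.6·0.52] = 333.18 + 217.183 = 550.363.
Because errors are independent across components, Cov(Tᵢ,Tⱼ) = Cov(Xᵢ,Xⱼ); the off-diagonal part of the true-score variance is the same as above.
True-score variance = [9.1²·0.86 + 6.1²·0.73 + 14.6²·0.81] + 217.183 = 271.039 + 217.183 = 488.223.
Reliability = 488.223 / 550.363 = 0.8871.

0.8871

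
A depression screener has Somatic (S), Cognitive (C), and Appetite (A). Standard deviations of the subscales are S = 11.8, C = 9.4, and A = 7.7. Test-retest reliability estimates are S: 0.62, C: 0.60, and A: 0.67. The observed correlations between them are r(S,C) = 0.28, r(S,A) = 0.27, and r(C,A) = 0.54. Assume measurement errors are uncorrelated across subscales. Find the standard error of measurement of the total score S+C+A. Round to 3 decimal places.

Var(total) = 286.89 + 189.35 = 476.24.
True-score variance = 179.069 + 189.35 = 368.419, so reliability = 0.7736.
Error variance = 476.24 − 368.419 = 107.821; SEM = √107.821 = 10.384.

10.384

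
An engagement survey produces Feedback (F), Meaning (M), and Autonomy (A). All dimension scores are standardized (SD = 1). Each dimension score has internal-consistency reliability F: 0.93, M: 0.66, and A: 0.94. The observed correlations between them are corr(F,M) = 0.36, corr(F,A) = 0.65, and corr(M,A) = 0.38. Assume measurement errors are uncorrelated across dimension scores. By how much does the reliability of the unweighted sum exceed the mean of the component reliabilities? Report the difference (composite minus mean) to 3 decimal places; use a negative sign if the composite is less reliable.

Var(sum) = 3 + 2.78 = 5.78; true-score variance = 2.53 + 2.78 = 5.31; composite reliability = 0.9187.
Mean component reliability = 0.8433.
Difference = 0.9187 − 0.8433 = 0.075.

0.075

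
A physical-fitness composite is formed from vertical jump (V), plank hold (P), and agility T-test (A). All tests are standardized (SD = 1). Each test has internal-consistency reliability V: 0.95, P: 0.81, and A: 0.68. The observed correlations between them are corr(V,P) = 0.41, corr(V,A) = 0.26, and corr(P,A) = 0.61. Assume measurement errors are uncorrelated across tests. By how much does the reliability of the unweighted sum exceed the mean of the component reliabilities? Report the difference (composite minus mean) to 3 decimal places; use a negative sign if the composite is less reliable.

0.086

Var(sum) = 3 + 2.56 = 5.56; true-score variance = 2.44 + 2.56 = 5; composite reliability = 0.8993.
Mean component reliability = 0.8133.
Difference = 0.8993 − 0.8133 = 0.086.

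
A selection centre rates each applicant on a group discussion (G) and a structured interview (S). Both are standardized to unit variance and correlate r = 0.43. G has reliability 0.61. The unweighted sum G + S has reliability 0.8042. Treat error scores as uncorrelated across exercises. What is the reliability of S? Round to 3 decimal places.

Var(G+S) = 2 + 2·0.43 = 2.860.
True-score variance = ρ_G + ρ_S + 2·0.43, so 0.8042 = (0.61 + ρ_S + 0.86) / 2.860.
ρ_S = 0.8042·2.860 − 0.61 − 0.86 = 0.830.

0.830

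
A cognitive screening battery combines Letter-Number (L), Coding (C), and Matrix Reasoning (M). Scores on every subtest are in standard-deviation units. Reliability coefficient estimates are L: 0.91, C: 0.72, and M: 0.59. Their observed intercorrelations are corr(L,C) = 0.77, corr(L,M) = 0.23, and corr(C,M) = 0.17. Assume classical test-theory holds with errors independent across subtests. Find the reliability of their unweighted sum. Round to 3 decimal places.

Var(L+C+M) = 3 + 2·[0.77 + 0.23 + 0.17] = 3 + 2.34 = 5.34.
Under uncorrelated errors the observed covariances equal the true-score covariances, so only the own-variance terms attenuate.
True-score variance = [0.91 + 0.72 + 0.59] + 2.34 = 2.22 + 2.34 = 4.56.
Reliability = 4.56 / 5.34 = 0.854.

0.854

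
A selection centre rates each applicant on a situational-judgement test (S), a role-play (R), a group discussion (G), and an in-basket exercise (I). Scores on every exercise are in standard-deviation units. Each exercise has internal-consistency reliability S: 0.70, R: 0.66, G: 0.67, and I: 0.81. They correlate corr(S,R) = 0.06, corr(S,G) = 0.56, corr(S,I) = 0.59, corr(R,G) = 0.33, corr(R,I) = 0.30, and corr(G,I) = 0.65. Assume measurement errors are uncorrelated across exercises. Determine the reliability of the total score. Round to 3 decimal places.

0.871

Var(S+R+G+I) = 4 + 2·[0.06 + 0.56 + 0.59 + 0.33 + 0.30 + 0.65] = 4 + 4.98 = 8.98.
Because errors are independent across components, Cov(Tᵢ,Tⱼ) = Cov(Xᵢ,Xⱼ); the off-diagonal part of the true-score variance is the same as above.
True-score variance = [0.70 + 0.66 + 0.67 + 0.81] + 4.98 = 2.84 + 4.98 = 7.82.
Reliability = 7.82 / 8.98 = 0.871.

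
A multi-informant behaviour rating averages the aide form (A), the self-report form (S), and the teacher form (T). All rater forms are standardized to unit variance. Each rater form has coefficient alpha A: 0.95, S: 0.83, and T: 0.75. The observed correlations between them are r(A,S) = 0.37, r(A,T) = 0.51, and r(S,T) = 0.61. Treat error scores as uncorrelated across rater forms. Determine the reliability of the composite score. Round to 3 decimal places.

Var(A+S+T) = 3 + 2·[0.37 + 0.51 + 0.61] = 3 + 2.98 = 5.98.
Because errors are independent across components, Cov(Tᵢ,Tⱼ) = Cov(Xᵢ,Xⱼ); the off-diagonal part of the true-score variance is the same as above.
True-score variance = [0.95 + 0.83 + 0.75] + 2.98 = 2.53 + 2.98 = 5.51.
Reliability = 5.51 / 5.98 = 0.921.

0.921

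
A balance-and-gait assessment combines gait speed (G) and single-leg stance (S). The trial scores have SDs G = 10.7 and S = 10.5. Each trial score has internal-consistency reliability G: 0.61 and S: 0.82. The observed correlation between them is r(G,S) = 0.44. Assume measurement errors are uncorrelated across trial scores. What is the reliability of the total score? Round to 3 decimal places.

Var(G+S) = 10.7² + 10.5² + 2·[10.7·10.5·0.44] = 224.74 + 98.868 = 323.608.
Under uncorrelated errors the observed covariances equal the true-score covariances, so only the own-variance terms attenuate.
True-score variance = [10.7²·0.61 + 10.5²·0.82] + 98.868 = 160.244 + 98.868 = 259.112.
Reliability = 259.112 / 323.608 = 0.801.

0.801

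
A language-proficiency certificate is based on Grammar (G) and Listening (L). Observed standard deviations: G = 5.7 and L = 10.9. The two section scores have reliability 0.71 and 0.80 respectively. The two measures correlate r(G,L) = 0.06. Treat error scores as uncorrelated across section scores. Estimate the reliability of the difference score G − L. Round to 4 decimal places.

0.7693

Var(G−L) = 5.7² + 10.9² − 2·5.7·10.9·0.06 = 151.3 − 7.4556 = 143.844.
Under uncorrelated errors the observed covariances equal the true-score covariances, so only the own-variance terms attenuate.
True-score variance = [5.7²·0.71 + 10.9²·0.80] − 7.4556 = 118.116 − 7.4556 = 110.66.
Reliability = 110.66 / 143.844 = 0.7693.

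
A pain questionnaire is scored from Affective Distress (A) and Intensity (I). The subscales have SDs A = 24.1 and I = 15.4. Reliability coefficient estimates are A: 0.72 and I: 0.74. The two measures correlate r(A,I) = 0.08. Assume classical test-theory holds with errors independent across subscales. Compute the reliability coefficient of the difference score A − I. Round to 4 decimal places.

0.7043

Var(A−I) = 24.1² + 15.4² − 2·24.1·15.4·0.08 = 817.97 − 59.3824 = 758.588.
With uncorrelated errors the cross-covariances are all true-score covariance, so they carry over unchanged; only the diagonal terms shrink to ρᵢσᵢ².
True-score variance = [24.1²·0.72 + 15.4²·0.74] − 59.3824 = 593.682 − 59.3824 = 534.299.
Reliability = 534.299 / 758.588 = 0.7043.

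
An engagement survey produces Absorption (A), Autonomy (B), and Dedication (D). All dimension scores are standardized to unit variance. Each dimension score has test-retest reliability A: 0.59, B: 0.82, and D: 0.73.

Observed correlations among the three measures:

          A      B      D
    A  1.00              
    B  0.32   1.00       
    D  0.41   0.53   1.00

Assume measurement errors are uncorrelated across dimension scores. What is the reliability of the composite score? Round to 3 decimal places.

0.844

Var(A+B+D) = 3 + 2·[0.32 + 0.41 + 0.53] = 3 + 2.52 = 5.52.
Under uncorrelated errors the observed covariances equal the true-score covariances, so only the own-variance terms attenuate.
True-score variance = [0.59 + 0.82 + 0.73] + 2.52 = 2.14 + 2.52 = 4.66.
Reliability = 4.66 / 5.52 = 0.844.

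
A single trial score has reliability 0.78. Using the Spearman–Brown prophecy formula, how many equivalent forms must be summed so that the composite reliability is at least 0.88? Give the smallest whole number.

k ≥ ρ*(1−ρ₁)/(ρ₁(1−ρ*)) = 0.88·0.22 / (0.78·0.12) = 2.068.
Smallest integer k = 3.

3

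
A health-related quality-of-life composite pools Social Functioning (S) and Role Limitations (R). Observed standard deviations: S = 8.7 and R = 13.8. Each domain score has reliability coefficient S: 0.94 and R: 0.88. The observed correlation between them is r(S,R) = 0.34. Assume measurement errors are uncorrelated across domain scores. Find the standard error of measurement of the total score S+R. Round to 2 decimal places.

Var(total) = 266.13 + 81.6408 = 347.771.
True-score variance = 238.736 + 81.6408 = 320.377, so reliability = 0.9212.
Error variance = 347.771 − 320.377 = 27.3942; SEM = √27.3942 = 5.23.

5.23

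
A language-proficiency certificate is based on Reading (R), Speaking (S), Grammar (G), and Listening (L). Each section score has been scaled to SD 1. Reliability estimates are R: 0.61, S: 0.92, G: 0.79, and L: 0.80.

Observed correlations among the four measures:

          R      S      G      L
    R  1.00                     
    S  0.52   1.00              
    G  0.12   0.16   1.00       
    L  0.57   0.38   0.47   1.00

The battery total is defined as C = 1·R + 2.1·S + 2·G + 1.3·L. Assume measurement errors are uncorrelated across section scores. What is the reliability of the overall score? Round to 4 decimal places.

0.9090

Var(C) = 1 + 2.1² + 2² + 1.3² + 2·[2.1·0.52 + 2·0.12 + 1.3·0.57 + 4.2·0.16 + 2.73·0.38 + 2.6·0.47] = 11.1 + 10.0088 = 21.1088.
With uncorrelated errors the cross-covariances are all true-score covariance, so they carry over unchanged; only the diagonal terms shrink to ρᵢσᵢ².
True-score variance = [0.61 + 2.1²·0.92 + 2²·0.79 + 1.3²·0.80] + 10.0088 = 9.1792 + 10.0088 = 19.188.
Reliability = 19.188 / 21.1088 = 0.9090.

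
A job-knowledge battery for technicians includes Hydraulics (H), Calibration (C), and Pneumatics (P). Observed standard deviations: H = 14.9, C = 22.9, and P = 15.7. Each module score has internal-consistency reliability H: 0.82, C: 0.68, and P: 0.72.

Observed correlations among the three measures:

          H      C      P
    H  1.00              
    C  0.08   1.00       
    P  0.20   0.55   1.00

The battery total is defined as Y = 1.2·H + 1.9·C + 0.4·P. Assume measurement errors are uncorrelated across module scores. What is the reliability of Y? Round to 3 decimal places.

Var(Y) = 1.2²·14.9² + 1.9²·22.9² + 0.4²·15.7² + 2·[2.28·14.9·22.9·0.08 + 0.48·14.9·15.7·0.20 + 0.76·22.9·15.7·0.55] = 2252.25 + 469.955 = 2722.21.
With uncorrelated errors the cross-covariances are all true-score covariance, so they carry over unchanged; only the diagonal terms shrink to ρᵢσᵢ².
True-score variance = [1.2²·14.9²·0.82 + 1.9²·22.9²·0.68 + 0.4²·15.7²·0.72] + 469.955 = 1577.87 + 469.955 = 2047.82.
Reliability = 2047.82 / 2722.21 = 0.752.

0.752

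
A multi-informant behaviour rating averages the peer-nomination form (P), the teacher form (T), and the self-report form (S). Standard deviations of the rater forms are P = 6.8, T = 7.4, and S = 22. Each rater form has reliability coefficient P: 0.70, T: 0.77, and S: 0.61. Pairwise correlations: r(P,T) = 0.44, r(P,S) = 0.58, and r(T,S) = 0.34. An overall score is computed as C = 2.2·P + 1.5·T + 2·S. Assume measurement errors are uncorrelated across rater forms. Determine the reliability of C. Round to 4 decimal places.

0.7587

Var(C) = 2.2²·6.8² + 1.5²·7.4² + 2²·22² + 2·[3.3·6.8·7.4·0.44 + 4.4·6.8·22·0.58 + 3·7.4·22·0.34] = 2283.01 + 1241.8 = 3524.81.
With uncorrelated errors the cross-covariances are all true-score covariance, so they carry over unchanged; only the diagonal terms shrink to ρᵢσᵢ².
True-score variance = [2.2²·6.8²·0.70 + 1.5²·7.4²·0.77 + 2²·22²·0.61] + 1241.8 = 1432.49 + 1241.8 = 2674.29.
Reliability = 2674.29 / 3524.81 = 0.7587.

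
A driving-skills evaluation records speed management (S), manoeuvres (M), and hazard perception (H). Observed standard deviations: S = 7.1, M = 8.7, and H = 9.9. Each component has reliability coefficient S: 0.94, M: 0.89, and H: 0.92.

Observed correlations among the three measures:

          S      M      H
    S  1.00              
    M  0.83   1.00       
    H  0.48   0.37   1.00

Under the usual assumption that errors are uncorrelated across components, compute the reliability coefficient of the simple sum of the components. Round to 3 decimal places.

0.958

Var(S+M+H) = 7.1² + 8.7² + 9.9² + 2·[7.1·8.7·0.83 + 7.1·9.9·0.48 + 8.7·9.9·0.37] = 224.11 + 233.753 = 457.863.
Under uncorrelated errors the observed covariances equal the true-score covariances, so only the own-variance terms attenuate.
True-score variance = [7.1²·0.94 + 8.7²·0.89 + 9.9²·0.92] + 233.753 = 204.919 + 233.753 = 438.671.
Reliability = 438.671 / 457.863 = 0.958.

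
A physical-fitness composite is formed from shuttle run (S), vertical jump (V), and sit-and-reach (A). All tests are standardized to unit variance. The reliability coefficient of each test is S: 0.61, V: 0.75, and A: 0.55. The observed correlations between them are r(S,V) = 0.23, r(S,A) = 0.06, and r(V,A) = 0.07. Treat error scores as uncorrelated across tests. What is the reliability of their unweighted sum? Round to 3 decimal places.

Var(S+V+A) = 3 + 2·[0.23 + 0.06 + 0.07] = 3 + 0.72 = 3.72.
Under uncorrelated errors the observed covariances equal the true-score covariances, so only the own-variance terms attenuate.
True-score variance = [0.61 + 0.75 + 0.55] + 0.72 = 1.91 + 0.72 = 2.63.
Reliability = 2.63 / 3.72 = 0.707.

0.707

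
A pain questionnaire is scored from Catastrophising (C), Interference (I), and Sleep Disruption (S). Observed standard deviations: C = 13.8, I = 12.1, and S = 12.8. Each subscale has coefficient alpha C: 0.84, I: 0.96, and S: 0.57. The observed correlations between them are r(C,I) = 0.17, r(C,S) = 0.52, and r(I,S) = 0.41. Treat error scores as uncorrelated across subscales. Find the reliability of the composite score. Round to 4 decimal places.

Var(C+I+S) = 13.8² + 12.1² + 12.8² + 2·[13.8·12.1·0.17 + 13.8·12.8·0.52 + 12.1·12.8·0.41] = 500.69 + 367.48 = 868.17.
Under uncorrelated errors the observed covariances equal the true-score covariances, so only the own-variance terms attenuate.
True-score variance = [13.8²·0.84 + 12.1²·0.96 + 12.8²·0.57] + 367.48 = 393.912 + 367.48 = 761.392.
Reliability = 761.392 / 868.17 = 0.8770.

0.8770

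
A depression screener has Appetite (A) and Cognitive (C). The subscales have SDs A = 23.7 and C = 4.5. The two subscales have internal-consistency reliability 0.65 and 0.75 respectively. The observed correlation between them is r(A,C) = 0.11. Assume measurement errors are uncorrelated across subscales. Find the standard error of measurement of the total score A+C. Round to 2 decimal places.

Var(total) = 581.94 + 23.463 = 605.403.
True-score variance = 380.286 + 23.463 = 403.749, so reliability = 0.6669.
Error variance = 605.403 − 403.749 = 201.654; SEM = √201.654 = 14.20.

14.20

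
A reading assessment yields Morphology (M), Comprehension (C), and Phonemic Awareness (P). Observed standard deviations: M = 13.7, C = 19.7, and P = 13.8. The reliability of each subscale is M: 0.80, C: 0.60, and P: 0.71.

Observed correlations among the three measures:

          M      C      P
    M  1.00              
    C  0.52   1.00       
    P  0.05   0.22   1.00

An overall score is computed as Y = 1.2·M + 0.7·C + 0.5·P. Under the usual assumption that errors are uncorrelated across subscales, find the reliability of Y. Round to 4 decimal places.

Var(Y) = 1.2²·13.7² + 0.7²·19.7² + 0.5²·13.8² + 2·[0.84·13.7·19.7·0.52 + 0.6·13.7·13.8·0.05 + 0.35·19.7·13.8·0.22] = 508.048 + 288.986 = 797.034.
With uncorrelated errors the cross-covariances are all true-score covariance, so they carry over unchanged; only the diagonal terms shrink to ρᵢσᵢ².
True-score variance = [1.2²·13.7²·0.80 + 0.7²·19.7²·0.60 + 0.5²·13.8²·0.71] + 288.986 = 364.12 + 288.986 = 653.106.
Reliability = 653.106 / 797.034 = 0.8194.

0.8194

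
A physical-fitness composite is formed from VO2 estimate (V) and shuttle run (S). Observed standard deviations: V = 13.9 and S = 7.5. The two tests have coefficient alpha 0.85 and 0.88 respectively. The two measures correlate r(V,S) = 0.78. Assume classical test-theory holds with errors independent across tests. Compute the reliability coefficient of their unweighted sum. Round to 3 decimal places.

0.913

Var(V+S) = 13.9² + 7.5² + 2·[13.9·7.5·0.78] = 249.46 + 162.63 = 412.09.
Under uncorrelated errors the observed covariances equal the true-score covariances, so only the own-variance terms attenuate.
True-score variance = [13.9²·0.85 + 7.5²·0.88] + 162.63 = 213.728 + 162.63 = 376.358.
Reliability = 376.358 / 412.09 = 0.913.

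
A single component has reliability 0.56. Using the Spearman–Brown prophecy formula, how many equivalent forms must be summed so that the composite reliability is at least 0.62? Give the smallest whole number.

2

k ≥ ρ*(1−ρ₁)/(ρ₁(1−ρ*)) = 0.62·0.44 / (0.56·0.38) = 1.282.
Smallest integer k = 2.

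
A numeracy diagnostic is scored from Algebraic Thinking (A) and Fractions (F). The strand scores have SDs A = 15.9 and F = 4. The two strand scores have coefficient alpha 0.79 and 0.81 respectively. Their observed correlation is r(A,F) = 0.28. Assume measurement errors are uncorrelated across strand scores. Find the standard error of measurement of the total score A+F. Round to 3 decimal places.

7.492

Var(total) = 268.81 + 35.616 = 304.426.
True-score variance = 212.68 + 35.616 = 248.296, so reliability = 0.8156.
Error variance = 304.426 − 248.296 = 56.1301; SEM = √56.1301 = 7.492.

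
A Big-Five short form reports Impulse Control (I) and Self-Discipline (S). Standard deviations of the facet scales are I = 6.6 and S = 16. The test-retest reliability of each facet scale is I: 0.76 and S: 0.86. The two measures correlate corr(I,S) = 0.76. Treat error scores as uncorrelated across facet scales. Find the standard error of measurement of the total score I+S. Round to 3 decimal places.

Var(total) = 299.56 + 160.512 = 460.072.
True-score variance = 253.266 + 160.512 = 413.778, so reliability = 0.8994.
Error variance = 460.072 − 413.778 = 46.2944; SEM = √46.2944 = 6.804.

6.804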